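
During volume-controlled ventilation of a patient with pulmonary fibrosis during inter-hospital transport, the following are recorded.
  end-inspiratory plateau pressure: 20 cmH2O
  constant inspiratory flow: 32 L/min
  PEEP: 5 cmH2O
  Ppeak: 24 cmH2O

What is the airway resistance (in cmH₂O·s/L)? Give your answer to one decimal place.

7.5

Flow: 32 L/min ÷ 60 = 0.5333 L/s.
Raw = (PIP − Pplat) / flow = (24 − 20) / 0.5333 = 4.0 / 0.5333 = 7.5 cmH2O·s/L.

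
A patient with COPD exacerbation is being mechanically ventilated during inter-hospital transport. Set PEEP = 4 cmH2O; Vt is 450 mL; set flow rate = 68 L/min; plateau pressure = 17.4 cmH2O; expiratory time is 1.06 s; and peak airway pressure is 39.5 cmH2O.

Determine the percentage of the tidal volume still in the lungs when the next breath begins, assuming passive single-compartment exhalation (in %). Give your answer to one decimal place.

Flow: 68 L/min ÷ 60 = 1.1333 L/s.
R = (PIP − Pplat)/V̇ = (39.5 − 17.4) / 1.1333 = 22.1/1.1333 = 19.501 cmH2O·s/L.
C = Vt/(Pplat − PEEP) = 450.0 / (17.4 − 4) = 450.0/13.4 = 33.582 mL/cmH2O.
τ = R × C = 19.501 × 0.03358 L/cmH2O = 0.6548 s.
Fraction remaining at end-expiration = e^(−Te/τ) = e^(−1.06/0.6548) = 0.1981 → 19.81%.

19.8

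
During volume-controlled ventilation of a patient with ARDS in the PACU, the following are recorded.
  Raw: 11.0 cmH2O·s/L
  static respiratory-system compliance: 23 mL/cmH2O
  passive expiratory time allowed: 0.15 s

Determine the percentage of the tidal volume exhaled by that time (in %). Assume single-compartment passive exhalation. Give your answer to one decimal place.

44.7

τ = R × C = 11.0 × 23 mL/cmH2O = 11.0 × 0.023 L/cmH2O = 0.253 s.
Passive exhalation: V(t)/V₀ = e^(−t/τ) = e^(−0.15/0.253) = 0.5527.
Fraction exhaled = 1 − 0.5527 = 0.4473 → 44.73%.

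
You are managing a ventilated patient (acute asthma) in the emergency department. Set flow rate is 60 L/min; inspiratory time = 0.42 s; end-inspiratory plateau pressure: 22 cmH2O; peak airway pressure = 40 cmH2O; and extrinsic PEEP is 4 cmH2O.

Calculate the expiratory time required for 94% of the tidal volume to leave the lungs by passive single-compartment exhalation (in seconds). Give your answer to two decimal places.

Flow: 60 L/min ÷ 60 = 1 L/s.
Vt = flow × Ti = 1 L/s × 0.42 s × 1000 mL/L = 420.0 mL.
R = (PIP − Pplat)/V̇ = (40 − 22) / 1 = 18.0/1 = 18.0 cmH2O·s/L.
C = Vt/(Pplat − PEEP) = 420.0 / (22 − 4) = 420.0/18.0 = 23.333 mL/cmH2O.
τ = R × C = 18.0 × 0.02333 L/cmH2O = 0.4199 s.
t = −τ·ln(1 − 0.94) = −0.4199·ln(0.06) = 1.181 s.

1.18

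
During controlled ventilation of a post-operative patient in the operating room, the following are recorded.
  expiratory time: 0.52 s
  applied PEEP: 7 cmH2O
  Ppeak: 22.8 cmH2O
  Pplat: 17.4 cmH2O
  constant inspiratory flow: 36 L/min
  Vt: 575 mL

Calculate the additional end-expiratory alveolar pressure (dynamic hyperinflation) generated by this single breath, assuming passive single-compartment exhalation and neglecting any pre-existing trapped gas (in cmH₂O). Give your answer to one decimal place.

3.7

Flow: 36 L/min ÷ 60 = 0.6 L/s.
R = (PIP − Pplat)/V̇ = (22.8 − 17.4) / 0.6 = 5.4/0.6 = 9.0 cmH2O·s/L.
C = Vt/(Pplat − PEEP) = 575.0 / (17.4 − 7) = 575.0/10.4 = 55.288 mL/cmH2O.
τ = R × C = 9.0 × 0.05529 L/cmH2O = 0.4976 s.
Fraction remaining = e^(−Te/τ) = e^(−0.52/0.4976) = 0.3517; trapped volume = 575.0 × 0.3517 = 202.23 mL.
Additional alveolar pressure from trapping ≈ V_trapped / C = 202.23 / 55.288 = 3.658 cmH2O.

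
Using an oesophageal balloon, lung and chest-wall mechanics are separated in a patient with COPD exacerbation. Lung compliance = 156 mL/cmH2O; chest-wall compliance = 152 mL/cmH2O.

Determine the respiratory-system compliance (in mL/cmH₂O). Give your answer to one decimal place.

77.0

Lung and chest wall are elastances in series: 1/Crs = 1/CL + 1/Ccw.
1/Crs = 1/156 + 1/152 = 0.01299.
Crs = 76.982 mL/cmH2O.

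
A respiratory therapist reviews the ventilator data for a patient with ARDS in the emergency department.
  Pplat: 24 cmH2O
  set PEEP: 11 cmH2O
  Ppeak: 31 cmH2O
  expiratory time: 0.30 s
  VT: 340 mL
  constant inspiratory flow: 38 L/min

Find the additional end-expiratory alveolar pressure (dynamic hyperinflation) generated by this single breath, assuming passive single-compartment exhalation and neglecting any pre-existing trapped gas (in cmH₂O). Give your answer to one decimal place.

4.6

Flow: 38 L/min ÷ 60 = 0.6333 L/s.
R = (PIP − Pplat)/V̇ = (31 − 24) / 0.6333 = 7.0/0.6333 = 11.053 cmH2O·s/L.
C = Vt/(Pplat − PEEP) = 340.0 / (24 − 11) = 340.0/13.0 = 26.154 mL/cmH2O.
τ = R × C = 11.053 × 0.02615 L/cmH2O = 0.289 s.
Fraction remaining = e^(−Te/τ) = e^(−0.30/0.289) = 0.3541; trapped volume = 340.0 × 0.3541 = 120.39 mL.
Additional alveolar pressure from trapping ≈ V_trapped / C = 120.39 / 26.154 = 4.603 cmH2O.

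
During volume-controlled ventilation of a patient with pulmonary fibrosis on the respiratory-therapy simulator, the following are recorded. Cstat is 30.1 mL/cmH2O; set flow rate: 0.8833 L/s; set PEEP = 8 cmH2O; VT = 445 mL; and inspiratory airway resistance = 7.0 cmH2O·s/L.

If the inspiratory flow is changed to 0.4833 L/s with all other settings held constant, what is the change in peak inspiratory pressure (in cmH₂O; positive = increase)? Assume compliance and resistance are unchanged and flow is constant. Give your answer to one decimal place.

-2.8

PIP = Vt/C + R·V̇ + PEEP (constant-flow equation of motion).
Only the resistive term changes: ΔPIP = R × ΔV̇ = 7.0 × (0.4833 − 0.8833) = 7.0 × -0.4 = -2.8 cmH2O.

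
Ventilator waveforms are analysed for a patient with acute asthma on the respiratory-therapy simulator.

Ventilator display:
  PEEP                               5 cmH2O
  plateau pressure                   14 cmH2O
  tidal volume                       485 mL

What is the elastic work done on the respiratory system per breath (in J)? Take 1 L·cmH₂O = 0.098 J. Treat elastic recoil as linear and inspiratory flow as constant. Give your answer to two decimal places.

Elastic work ≈ ½ × (Pplat − PEEP) × Vt = 0.5 × (14 − 5) × 0.485 L = 0.5 × 9.0 × 0.485 = 2.183 L·cmH2O.
× 0.098 J/(L·cmH2O) → 0.2139 J.

0.21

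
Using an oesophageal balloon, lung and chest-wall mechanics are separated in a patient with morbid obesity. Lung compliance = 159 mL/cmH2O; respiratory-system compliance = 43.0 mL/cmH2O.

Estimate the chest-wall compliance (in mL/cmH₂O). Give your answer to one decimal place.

1/Ccw = 1/Crs − 1/CL.
1/Ccw = 1/43.0 − 1/159 = 0.01697.
Ccw = 58.928 mL/cmH2O.

58.9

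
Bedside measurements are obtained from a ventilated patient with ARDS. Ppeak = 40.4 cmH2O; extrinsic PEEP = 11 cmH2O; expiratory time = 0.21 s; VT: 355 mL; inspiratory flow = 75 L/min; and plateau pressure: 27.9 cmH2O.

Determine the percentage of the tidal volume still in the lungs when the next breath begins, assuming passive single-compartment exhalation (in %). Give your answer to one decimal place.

Flow: 75 L/min ÷ 60 = 1.25 L/s.
R = (PIP − Pplat)/V̇ = (40.4 − 27.9) / 1.25 = 12.5/1.25 = 10.0 cmH2O·s/L.
C = Vt/(Pplat − PEEP) = 355.0 / (27.9 − 11) = 355.0/16.9 = 21.006 mL/cmH2O.
τ = R × C = 10.0 × 0.02101 L/cmH2O = 0.2101 s.
Fraction remaining at end-expiration = e^(−Te/τ) = e^(−0.21/0.2101) = 0.3681 → 36.81%.

36.8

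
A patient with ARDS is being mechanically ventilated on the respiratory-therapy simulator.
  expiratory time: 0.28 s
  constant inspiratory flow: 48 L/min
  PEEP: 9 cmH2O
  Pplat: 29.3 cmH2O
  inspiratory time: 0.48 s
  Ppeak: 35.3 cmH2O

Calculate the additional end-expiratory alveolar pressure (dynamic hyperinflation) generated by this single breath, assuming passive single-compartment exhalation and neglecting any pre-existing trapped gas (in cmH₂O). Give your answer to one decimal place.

2.8

Flow: 48 L/min ÷ 60 = 0.8 L/s.
Vt = flow × Ti = 0.8 L/s × 0.48 s × 1000 mL/L = 384.0 mL.
R = (PIP − Pplat)/V̇ = (35.3 − 29.3) / 0.8 = 6.0/0.8 = 7.5 cmH2O·s/L.
C = Vt/(Pplat − PEEP) = 384.0 / (29.3 − 9) = 384.0/20.3 = 18.916 mL/cmH2O.
τ = R × C = 7.5 × 0.01892 L/cmH2O = 0.1419 s.
Fraction remaining = e^(−Te/τ) = e^(−0.28/0.1419) = 0.139; trapped volume = 384.0 × 0.139 = 53.376 mL.
Additional alveolar pressure from trapping ≈ V_trapped / C = 53.376 / 18.916 = 2.822 cmH2O.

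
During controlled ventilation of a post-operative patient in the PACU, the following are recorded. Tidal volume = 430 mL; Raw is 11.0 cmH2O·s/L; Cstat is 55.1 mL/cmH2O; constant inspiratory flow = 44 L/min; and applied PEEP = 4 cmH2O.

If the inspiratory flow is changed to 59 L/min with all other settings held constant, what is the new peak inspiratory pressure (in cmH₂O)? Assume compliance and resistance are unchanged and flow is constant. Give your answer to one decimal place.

Flow: 44 L/min ÷ 60 = 0.7333 L/s.
New flow: 59 L/min ÷ 60 = 0.9833 L/s.
PIP = Vt/C + R·V̇ + PEEP (constant-flow equation of motion).
Only the resistive term changes: ΔPIP = R × ΔV̇ = 11.0 × (0.9833 − 0.7333) = 11.0 × 0.25 = 2.75 cmH2O.
Original PIP = 430/55.1 + 11.0×0.7333 + 4 = 19.87 cmH2O; new PIP = 19.87 + (2.75) = 22.62 cmH2O.

22.6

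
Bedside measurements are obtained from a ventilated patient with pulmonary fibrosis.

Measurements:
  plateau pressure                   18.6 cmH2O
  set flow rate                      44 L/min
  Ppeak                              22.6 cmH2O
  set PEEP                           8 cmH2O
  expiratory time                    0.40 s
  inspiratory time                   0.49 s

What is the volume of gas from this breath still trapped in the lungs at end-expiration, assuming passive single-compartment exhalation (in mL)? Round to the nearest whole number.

Flow: 44 L/min ÷ 60 = 0.7333 L/s.
Vt = flow × Ti = 0.7333 L/s × 0.49 s × 1000 mL/L = 359.32 mL.
R = (PIP − Pplat)/V̇ = (22.6 − 18.6) / 0.7333 = 4.0/0.7333 = 5.455 cmH2O·s/L.
C = Vt/(Pplat − PEEP) = 359.32 / (18.6 − 8) = 359.32/10.6 = 33.898 mL/cmH2O.
τ = R × C = 5.455 × 0.0339 L/cmH2O = 0.1849 s.
Fraction remaining = e^(−Te/τ) = e^(−0.40/0.1849) = 0.1149.
Trapped volume = 359.32 × 0.1149 = 41.286 mL.

41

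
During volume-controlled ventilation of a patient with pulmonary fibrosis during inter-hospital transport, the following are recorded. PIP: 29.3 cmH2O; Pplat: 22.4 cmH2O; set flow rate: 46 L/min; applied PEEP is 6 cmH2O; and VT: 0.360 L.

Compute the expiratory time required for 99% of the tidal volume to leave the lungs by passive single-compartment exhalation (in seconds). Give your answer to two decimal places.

Flow: 46 L/min ÷ 60 = 0.7667 L/s.
R = (PIP − Pplat)/V̇ = (29.3 − 22.4) / 0.7667 = 6.9/0.7667 = 9.0 cmH2O·s/L.
C = Vt/(Pplat − PEEP) = 360.0 / (22.4 − 6) = 360.0/16.4 = 21.951 mL/cmH2O.
τ = R × C = 9.0 × 0.02195 L/cmH2O = 0.1976 s.
t = −τ·ln(1 − 0.99) = −0.1976·ln(0.01) = 0.91 s.

0.91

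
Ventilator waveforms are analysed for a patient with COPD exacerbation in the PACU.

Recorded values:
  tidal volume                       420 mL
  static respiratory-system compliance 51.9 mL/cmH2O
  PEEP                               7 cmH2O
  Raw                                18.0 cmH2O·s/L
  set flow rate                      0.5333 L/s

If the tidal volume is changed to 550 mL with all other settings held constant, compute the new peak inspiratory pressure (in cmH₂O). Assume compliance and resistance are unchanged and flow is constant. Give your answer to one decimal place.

PIP = Vt/C + R·V̇ + PEEP (constant-flow equation of motion).
Only the elastic term changes: ΔPIP = ΔVt / C = (550 − 420) / 51.9 = 2.505 cmH2O.
Original PIP = 420/51.9 + 18.0×0.5333 + 7 = 24.692 cmH2O; new PIP = 24.692 + (2.505) = 27.197 cmH2O.

27.2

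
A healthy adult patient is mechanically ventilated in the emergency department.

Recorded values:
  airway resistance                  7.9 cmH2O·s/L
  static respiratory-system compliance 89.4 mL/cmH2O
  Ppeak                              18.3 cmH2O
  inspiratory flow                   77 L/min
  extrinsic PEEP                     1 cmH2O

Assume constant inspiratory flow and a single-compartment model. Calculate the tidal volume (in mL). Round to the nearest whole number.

Flow: 77 L/min ÷ 60 = 1.2833 L/s.
Equation of motion (constant flow): PIP = Vt/C + R·V̇ + PEEP.
Vt/C = PIP − R·V̇ − PEEP = 18.3 − 10.138 − 1 = 7.162 cmH2O.
Vt = C × 7.162 = 89.4 × 7.162 = 640.28 mL.

640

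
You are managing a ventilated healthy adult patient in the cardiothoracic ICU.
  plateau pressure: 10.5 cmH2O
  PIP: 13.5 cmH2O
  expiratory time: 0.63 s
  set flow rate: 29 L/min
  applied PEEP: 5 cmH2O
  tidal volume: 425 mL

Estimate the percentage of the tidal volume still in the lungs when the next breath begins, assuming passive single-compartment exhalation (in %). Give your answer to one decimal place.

Flow: 29 L/min ÷ 60 = 0.4833 L/s.
R = (PIP − Pplat)/V̇ = (13.5 − 10.5) / 0.4833 = 3.0/0.4833 = 6.207 cmH2O·s/L.
C = Vt/(Pplat − PEEP) = 425.0 / (10.5 − 5) = 425.0/5.5 = 77.273 mL/cmH2O.
τ = R × C = 6.207 × 0.07727 L/cmH2O = 0.4796 s.
Fraction remaining at end-expiration = e^(−Te/τ) = e^(−0.63/0.4796) = 0.2689 → 26.89%.

26.9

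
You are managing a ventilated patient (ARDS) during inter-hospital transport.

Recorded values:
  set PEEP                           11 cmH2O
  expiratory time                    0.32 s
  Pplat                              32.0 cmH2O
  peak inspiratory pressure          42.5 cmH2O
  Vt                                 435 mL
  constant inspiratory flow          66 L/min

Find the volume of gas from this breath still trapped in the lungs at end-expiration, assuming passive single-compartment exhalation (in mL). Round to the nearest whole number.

Flow: 66 L/min ÷ 60 = 1.1 L/s.
R = (PIP − Pplat)/V̇ = (42.5 − 32.0) / 1.1 = 10.5/1.1 = 9.545 cmH2O·s/L.
C = Vt/(Pplat − PEEP) = 435.0 / (32.0 − 11) = 435.0/21.0 = 20.714 mL/cmH2O.
τ = R × C = 9.545 × 0.02071 L/cmH2O = 0.1977 s.
Fraction remaining = e^(−Te/τ) = e^(−0.32/0.1977) = 0.1982.
Trapped volume = 435.0 × 0.1982 = 86.217 mL.

86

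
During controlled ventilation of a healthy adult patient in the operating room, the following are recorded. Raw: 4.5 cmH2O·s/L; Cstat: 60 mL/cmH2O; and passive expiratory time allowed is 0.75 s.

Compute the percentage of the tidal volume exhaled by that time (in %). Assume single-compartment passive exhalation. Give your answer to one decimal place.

τ = R × C = 4.5 × 60 mL/cmH2O = 4.5 × 0.060 L/cmH2O = 0.27 s.
Passive exhalation: V(t)/V₀ = e^(−t/τ) = e^(−0.75/0.27) = 0.06218.
Fraction exhaled = 1 − 0.06218 = 0.9378 → 93.78%.

93.8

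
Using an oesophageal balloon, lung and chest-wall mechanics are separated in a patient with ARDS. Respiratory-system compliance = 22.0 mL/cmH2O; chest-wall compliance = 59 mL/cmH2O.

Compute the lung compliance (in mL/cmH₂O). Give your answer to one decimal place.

1/CL = 1/Crs − 1/Ccw.
1/CL = 1/22.0 − 1/59 = 0.02851.
CL = 35.075 mL/cmH2O.

35.1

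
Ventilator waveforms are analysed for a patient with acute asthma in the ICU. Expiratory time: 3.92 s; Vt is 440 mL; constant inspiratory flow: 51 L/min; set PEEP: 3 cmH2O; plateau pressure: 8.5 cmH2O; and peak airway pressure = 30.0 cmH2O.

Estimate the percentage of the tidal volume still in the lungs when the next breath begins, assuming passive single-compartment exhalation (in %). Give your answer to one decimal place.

Flow: 51 L/min ÷ 60 = 0.85 L/s.
R = (PIP − Pplat)/V̇ = (30.0 − 8.5) / 0.85 = 21.5/0.85 = 25.294 cmH2O·s/L.
C = Vt/(Pplat − PEEP) = 440.0 / (8.5 − 3) = 440.0/5.5 = 80.0 mL/cmH2O.
τ = R × C = 25.294 × 0.08 L/cmH2O = 2.024 s.
Fraction remaining at end-expiration = e^(−Te/τ) = e^(−3.92/2.024) = 0.1442 → 14.42%.

14.4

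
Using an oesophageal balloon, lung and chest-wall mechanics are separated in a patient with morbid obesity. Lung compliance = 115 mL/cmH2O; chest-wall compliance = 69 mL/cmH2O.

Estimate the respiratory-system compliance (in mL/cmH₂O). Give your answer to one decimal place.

43.1

Lung and chest wall are elastances in series: 1/Crs = 1/CL + 1/Ccw.
1/Crs = 1/115 + 1/69 = 0.02319.
Crs = 43.122 mL/cmH2O.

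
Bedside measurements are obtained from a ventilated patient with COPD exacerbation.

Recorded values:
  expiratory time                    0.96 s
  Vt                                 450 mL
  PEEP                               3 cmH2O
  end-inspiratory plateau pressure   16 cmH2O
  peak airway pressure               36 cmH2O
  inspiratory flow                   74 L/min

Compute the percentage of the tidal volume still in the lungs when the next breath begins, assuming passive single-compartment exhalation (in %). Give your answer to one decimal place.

Flow: 74 L/min ÷ 60 = 1.2333 L/s.
R = (PIP − Pplat)/V̇ = (36 − 16) / 1.2333 = 20.0/1.2333 = 16.217 cmH2O·s/L.
C = Vt/(Pplat − PEEP) = 450.0 / (16 − 3) = 450.0/13.0 = 34.615 mL/cmH2O.
τ = R × C = 16.217 × 0.03462 L/cmH2O = 0.5614 s.
Fraction remaining at end-expiration = e^(−Te/τ) = e^(−0.96/0.5614) = 0.1809 → 18.09%.

18.1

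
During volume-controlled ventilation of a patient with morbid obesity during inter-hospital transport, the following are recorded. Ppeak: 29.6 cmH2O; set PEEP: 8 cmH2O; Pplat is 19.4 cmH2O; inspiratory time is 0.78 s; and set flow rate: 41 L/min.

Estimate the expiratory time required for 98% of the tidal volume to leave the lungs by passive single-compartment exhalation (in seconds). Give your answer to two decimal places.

Flow: 41 L/min ÷ 60 = 0.6833 L/s.
Vt = flow × Ti = 0.6833 L/s × 0.78 s × 1000 mL/L = 532.97 mL.
R = (PIP − Pplat)/V̇ = (29.6 − 19.4) / 0.6833 = 10.2/0.6833 = 14.928 cmH2O·s/L.
C = Vt/(Pplat − PEEP) = 532.97 / (19.4 − 8) = 532.97/11.4 = 46.752 mL/cmH2O.
τ = R × C = 14.928 × 0.04675 L/cmH2O = 0.6979 s.
t = −τ·ln(1 − 0.98) = −0.6979·ln(0.02) = 2.73 s.

2.73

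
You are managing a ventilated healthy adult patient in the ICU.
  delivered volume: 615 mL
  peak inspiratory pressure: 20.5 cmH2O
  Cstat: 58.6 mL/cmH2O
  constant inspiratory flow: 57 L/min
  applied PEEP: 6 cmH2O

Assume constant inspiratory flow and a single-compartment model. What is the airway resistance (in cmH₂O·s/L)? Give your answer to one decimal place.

4.2

Flow: 57 L/min ÷ 60 = 0.95 L/s.
Equation of motion (constant flow): PIP = Vt/C + R·V̇ + PEEP.
R·V̇ = PIP − Vt/C − PEEP = 20.5 − 615/58.6 − 6 = 20.5 − 10.495 − 6 = 4.005 cmH2O.
R = 4.005 / 0.95 = 4.216 cmH2O·s/L.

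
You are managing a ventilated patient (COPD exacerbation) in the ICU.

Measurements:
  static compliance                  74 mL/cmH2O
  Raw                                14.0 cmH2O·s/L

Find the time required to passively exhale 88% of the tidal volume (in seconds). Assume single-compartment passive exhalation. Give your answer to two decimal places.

τ = R × C = 14.0 × 74 mL/cmH2O = 14.0 × 0.074 L/cmH2O = 1.036 s.
Exhaled fraction f = 1 − e^(−t/τ) → t = −τ·ln(1 − f) = −1.036·ln(0.12) = 2.197 s.

2.20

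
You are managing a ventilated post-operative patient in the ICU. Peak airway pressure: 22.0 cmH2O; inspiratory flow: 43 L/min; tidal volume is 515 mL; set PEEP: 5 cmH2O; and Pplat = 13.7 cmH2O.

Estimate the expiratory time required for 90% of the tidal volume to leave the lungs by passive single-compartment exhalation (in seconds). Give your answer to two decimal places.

1.58

Flow: 43 L/min ÷ 60 = 0.7167 L/s.
R = (PIP − Pplat)/V̇ = (22.0 − 13.7) / 0.7167 = 8.3/0.7167 = 11.581 cmH2O·s/L.
C = Vt/(Pplat − PEEP) = 515.0 / (13.7 − 5) = 515.0/8.7 = 59.195 mL/cmH2O.
τ = R × C = 11.581 × 0.0592 L/cmH2O = 0.6856 s.
t = −τ·ln(1 − 0.90) = −0.6856·ln(0.1) = 1.579 s.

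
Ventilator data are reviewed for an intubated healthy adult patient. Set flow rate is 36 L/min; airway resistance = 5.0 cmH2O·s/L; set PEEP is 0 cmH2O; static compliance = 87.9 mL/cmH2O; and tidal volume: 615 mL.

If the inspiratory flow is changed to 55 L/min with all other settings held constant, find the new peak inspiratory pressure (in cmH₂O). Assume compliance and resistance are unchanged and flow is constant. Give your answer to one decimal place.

Flow: 36 L/min ÷ 60 = 0.6 L/s.
New flow: 55 L/min ÷ 60 = 0.9167 L/s.
PIP = Vt/C + R·V̇ + PEEP (constant-flow equation of motion).
Only the resistive term changes: ΔPIP = R × ΔV̇ = 5.0 × (0.9167 − 0.6) = 5.0 × 0.3167 = 1.584 cmH2O.
Original PIP = 615/87.9 + 5.0×0.6 + 0 = 9.997 cmH2O; new PIP = 9.997 + (1.584) = 11.581 cmH2O.

11.6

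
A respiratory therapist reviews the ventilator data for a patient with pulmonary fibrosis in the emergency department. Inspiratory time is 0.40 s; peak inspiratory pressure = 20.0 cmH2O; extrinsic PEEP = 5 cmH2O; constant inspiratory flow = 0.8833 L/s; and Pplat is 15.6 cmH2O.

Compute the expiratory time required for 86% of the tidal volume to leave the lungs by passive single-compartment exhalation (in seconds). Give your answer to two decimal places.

0.33

Vt = flow × Ti = 0.8833 L/s × 0.40 s × 1000 mL/L = 353.32 mL.
R = (PIP − Pplat)/V̇ = (20.0 − 15.6) / 0.8833 = 4.4/0.8833 = 4.981 cmH2O·s/L.
C = Vt/(Pplat − PEEP) = 353.32 / (15.6 − 5) = 353.32/10.6 = 33.332 mL/cmH2O.
τ = R × C = 4.981 × 0.03333 L/cmH2O = 0.166 s.
t = −τ·ln(1 − 0.86) = −0.166·ln(0.14) = 0.3264 s.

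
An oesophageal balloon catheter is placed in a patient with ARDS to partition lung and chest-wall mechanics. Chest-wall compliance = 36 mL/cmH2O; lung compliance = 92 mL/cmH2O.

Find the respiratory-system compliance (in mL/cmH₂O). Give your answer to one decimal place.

Lung and chest wall are elastances in series: 1/Crs = 1/CL + 1/Ccw.
1/Crs = 1/92 + 1/36 = 0.03865.
Crs = 25.873 mL/cmH2O.

25.9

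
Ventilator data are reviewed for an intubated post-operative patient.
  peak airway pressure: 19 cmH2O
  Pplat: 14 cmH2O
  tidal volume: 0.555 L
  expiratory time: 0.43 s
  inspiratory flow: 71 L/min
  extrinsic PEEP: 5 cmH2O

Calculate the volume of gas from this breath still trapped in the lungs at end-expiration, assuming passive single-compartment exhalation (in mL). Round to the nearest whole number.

Flow: 71 L/min ÷ 60 = 1.1833 L/s.
R = (PIP − Pplat)/V̇ = (19 − 14) / 1.1833 = 5.0/1.1833 = 4.225 cmH2O·s/L.
C = Vt/(Pplat − PEEP) = 555.0 / (14 − 5) = 555.0/9.0 = 61.667 mL/cmH2O.
τ = R × C = 4.225 × 0.06167 L/cmH2O = 0.2606 s.
Fraction remaining = e^(−Te/τ) = e^(−0.43/0.2606) = 0.192.
Trapped volume = 555.0 × 0.192 = 106.56 mL.

107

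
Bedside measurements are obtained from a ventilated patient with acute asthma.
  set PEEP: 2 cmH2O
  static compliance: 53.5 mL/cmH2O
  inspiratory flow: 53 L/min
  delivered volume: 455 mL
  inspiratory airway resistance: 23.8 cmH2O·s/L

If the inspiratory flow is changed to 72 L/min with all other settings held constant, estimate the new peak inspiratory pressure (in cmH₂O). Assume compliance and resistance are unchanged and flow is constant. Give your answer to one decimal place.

39.1

Flow: 53 L/min ÷ 60 = 0.8833 L/s.
New flow: 72 L/min ÷ 60 = 1.2 L/s.
PIP = Vt/C + R·V̇ + PEEP (constant-flow equation of motion).
Only the resistive term changes: ΔPIP = R × ΔV̇ = 23.8 × (1.2 − 0.8833) = 23.8 × 0.3167 = 7.537 cmH2O.
Original PIP = 455/53.5 + 23.8×0.8833 + 2 = 31.527 cmH2O; new PIP = 31.527 + (7.537) = 39.064 cmH2O.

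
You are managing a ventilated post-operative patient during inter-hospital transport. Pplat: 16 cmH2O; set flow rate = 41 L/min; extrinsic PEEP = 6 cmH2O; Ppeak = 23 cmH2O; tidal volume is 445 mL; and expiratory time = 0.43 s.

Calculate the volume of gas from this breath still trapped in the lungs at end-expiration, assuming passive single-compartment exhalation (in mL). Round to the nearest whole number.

173

Flow: 41 L/min ÷ 60 = 0.6833 L/s.
R = (PIP − Pplat)/V̇ = (23 − 16) / 0.6833 = 7.0/0.6833 = 10.244 cmH2O·s/L.
C = Vt/(Pplat − PEEP) = 445.0 / (16 − 6) = 445.0/10.0 = 44.5 mL/cmH2O.
τ = R × C = 10.244 × 0.0445 L/cmH2O = 0.4559 s.
Fraction remaining = e^(−Te/τ) = e^(−0.43/0.4559) = 0.3894.
Trapped volume = 445.0 × 0.3894 = 173.28 mL.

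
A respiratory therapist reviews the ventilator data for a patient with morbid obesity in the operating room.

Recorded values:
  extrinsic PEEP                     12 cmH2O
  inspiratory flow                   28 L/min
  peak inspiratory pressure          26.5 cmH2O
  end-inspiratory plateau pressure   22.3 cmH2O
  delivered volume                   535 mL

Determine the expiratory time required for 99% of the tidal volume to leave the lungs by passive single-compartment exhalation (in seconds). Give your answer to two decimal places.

Flow: 28 L/min ÷ 60 = 0.4667 L/s.
R = (PIP − Pplat)/V̇ = (26.5 − 22.3) / 0.4667 = 4.2/0.4667 = 8.999 cmH2O·s/L.
C = Vt/(Pplat − PEEP) = 535.0 / (22.3 − 12) = 535.0/10.3 = 51.942 mL/cmH2O.
τ = R × C = 8.999 × 0.05194 L/cmH2O = 0.4674 s.
t = −τ·ln(1 − 0.99) = −0.4674·ln(0.01) = 2.152 s.

2.15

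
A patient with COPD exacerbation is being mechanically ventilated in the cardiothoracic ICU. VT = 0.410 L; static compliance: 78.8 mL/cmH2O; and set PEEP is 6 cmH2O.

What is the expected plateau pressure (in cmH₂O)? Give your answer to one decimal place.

Pplat = PEEP + Vt / Cstat = 6 + 410 / 78.8 = 6 + 5.203 = 11.203 cmH2O.

11.2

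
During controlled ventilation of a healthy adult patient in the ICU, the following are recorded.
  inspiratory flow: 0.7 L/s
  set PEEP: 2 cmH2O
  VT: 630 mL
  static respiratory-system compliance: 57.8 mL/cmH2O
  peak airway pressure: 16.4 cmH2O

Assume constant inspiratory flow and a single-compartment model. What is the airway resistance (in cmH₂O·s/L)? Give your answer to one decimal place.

Equation of motion (constant flow): PIP = Vt/C + R·V̇ + PEEP.
R·V̇ = PIP − Vt/C − PEEP = 16.4 − 630/57.8 − 2 = 16.4 − 10.9 − 2 = 3.5 cmH2O.
R = 3.5 / 0.7 = 5.0 cmH2O·s/L.

5.0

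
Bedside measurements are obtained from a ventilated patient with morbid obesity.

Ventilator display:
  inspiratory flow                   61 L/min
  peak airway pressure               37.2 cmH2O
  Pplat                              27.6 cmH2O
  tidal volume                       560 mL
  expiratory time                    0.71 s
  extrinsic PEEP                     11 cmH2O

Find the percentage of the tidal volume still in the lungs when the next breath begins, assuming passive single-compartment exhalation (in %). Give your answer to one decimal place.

10.8

Flow: 61 L/min ÷ 60 = 1.0167 L/s.
R = (PIP − Pplat)/V̇ = (37.2 − 27.6) / 1.0167 = 9.6/1.0167 = 9.442 cmH2O·s/L.
C = Vt/(Pplat − PEEP) = 560.0 / (27.6 − 11) = 560.0/16.6 = 33.735 mL/cmH2O.
τ = R × C = 9.442 × 0.03374 L/cmH2O = 0.3186 s.
Fraction remaining at end-expiration = e^(−Te/τ) = e^(−0.71/0.3186) = 0.1077 → 10.77%.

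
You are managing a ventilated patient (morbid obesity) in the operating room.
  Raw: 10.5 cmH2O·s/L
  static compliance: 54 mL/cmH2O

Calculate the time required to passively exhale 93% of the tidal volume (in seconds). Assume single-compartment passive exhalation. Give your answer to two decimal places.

τ = R × C = 10.5 × 54 mL/cmH2O = 10.5 × 0.054 L/cmH2O = 0.567 s.
Exhaled fraction f = 1 − e^(−t/τ) → t = −τ·ln(1 − f) = −0.567·ln(0.07) = 1.508 s.

1.51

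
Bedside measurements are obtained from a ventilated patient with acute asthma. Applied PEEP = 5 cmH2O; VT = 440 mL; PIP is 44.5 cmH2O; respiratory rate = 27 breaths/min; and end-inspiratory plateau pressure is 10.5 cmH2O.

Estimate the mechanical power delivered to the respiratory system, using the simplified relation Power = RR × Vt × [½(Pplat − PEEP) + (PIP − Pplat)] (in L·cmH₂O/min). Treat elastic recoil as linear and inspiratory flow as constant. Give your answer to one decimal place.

436.6

Per-breath work = Vt × [½(Pplat−PEEP) + (PIP−Pplat)] = 0.440 × [0.5×5.5 + 34.0] = 0.440 × 36.75 = 16.17 L·cmH2O.
Power = 27 × 16.17 = 436.59 L·cmH2O/min.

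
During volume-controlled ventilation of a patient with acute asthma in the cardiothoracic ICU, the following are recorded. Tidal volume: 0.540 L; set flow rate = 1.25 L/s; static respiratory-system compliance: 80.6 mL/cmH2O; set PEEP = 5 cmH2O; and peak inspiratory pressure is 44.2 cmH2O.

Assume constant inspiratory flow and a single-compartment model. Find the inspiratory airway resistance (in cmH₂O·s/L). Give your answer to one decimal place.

Equation of motion (constant flow): PIP = Vt/C + R·V̇ + PEEP.
R·V̇ = PIP − Vt/C − PEEP = 44.2 − 540/80.6 − 5 = 44.2 − 6.7 − 5 = 32.5 cmH2O.
R = 32.5 / 1.25 = 26.0 cmH2O·s/L.

26.0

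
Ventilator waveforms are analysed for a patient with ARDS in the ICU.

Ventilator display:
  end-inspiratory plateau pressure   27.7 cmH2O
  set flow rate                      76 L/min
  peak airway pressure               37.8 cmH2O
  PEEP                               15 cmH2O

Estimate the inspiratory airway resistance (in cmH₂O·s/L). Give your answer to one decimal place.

Flow: 76 L/min ÷ 60 = 1.2667 L/s.
Raw = (PIP − Pplat) / flow = (37.8 − 27.7) / 1.2667 = 10.1 / 1.2667 = 7.973 cmH2O·s/L.

8.0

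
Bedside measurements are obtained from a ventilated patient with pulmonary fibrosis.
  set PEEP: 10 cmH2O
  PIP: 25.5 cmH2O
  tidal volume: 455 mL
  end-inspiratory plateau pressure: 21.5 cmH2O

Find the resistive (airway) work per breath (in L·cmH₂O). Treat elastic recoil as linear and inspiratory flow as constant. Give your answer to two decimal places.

1.82

With constant inspiratory flow the resistive pressure is constant at PIP − Pplat = 25.5 − 21.5 = 4.0 cmH2O, so resistive work = 4.0 × 0.455 = 1.82 L·cmH2O.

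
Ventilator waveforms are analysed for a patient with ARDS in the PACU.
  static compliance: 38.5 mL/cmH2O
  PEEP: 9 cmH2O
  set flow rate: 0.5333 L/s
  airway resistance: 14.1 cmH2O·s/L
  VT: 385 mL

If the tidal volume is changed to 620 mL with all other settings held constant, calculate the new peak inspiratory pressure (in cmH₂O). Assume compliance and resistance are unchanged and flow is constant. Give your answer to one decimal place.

PIP = Vt/C + R·V̇ + PEEP (constant-flow equation of motion).
Only the elastic term changes: ΔPIP = ΔVt / C = (620 − 385) / 38.5 = 6.104 cmH2O.
Original PIP = 385/38.5 + 14.1×0.5333 + 9 = 26.52 cmH2O; new PIP = 26.52 + (6.104) = 32.624 cmH2O.

32.6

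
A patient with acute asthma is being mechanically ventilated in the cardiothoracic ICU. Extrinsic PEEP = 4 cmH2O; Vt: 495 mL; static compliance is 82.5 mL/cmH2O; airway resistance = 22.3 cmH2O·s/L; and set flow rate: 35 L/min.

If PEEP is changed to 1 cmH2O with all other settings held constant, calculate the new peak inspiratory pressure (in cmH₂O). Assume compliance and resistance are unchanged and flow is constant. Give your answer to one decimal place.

20.0

Flow: 35 L/min ÷ 60 = 0.5833 L/s.
PIP = Vt/C + R·V̇ + PEEP (constant-flow equation of motion).
Only the baseline term changes: ΔPIP = ΔPEEP = 1 − 4 = -3.0 cmH2O.
Original PIP = 495/82.5 + 22.3×0.5833 + 4 = 23.008 cmH2O; new PIP = 23.008 + (-3.0) = 20.008 cmH2O.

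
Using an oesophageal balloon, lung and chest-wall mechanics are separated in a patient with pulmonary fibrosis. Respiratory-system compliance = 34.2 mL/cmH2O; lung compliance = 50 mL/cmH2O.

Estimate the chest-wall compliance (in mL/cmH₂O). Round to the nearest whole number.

1/Ccw = 1/Crs − 1/CL.
1/Ccw = 1/34.2 − 1/50 = 0.00924.
Ccw = 108.23 mL/cmH2O.

108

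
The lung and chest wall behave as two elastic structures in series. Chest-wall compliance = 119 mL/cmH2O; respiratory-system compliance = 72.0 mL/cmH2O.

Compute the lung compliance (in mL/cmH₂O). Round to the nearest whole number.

182

1/CL = 1/Crs − 1/Ccw.
1/CL = 1/72.0 − 1/119 = 0.005486.
CL = 182.28 mL/cmH2O.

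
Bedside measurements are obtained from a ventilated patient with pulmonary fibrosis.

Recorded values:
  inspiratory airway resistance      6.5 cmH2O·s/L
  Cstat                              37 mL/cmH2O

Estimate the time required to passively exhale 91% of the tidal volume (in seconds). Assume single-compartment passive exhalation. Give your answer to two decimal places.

0.58

τ = R × C = 6.5 × 37 mL/cmH2O = 6.5 × 0.037 L/cmH2O = 0.2405 s.
Exhaled fraction f = 1 − e^(−t/τ) → t = −τ·ln(1 − f) = −0.2405·ln(0.09) = 0.5791 s.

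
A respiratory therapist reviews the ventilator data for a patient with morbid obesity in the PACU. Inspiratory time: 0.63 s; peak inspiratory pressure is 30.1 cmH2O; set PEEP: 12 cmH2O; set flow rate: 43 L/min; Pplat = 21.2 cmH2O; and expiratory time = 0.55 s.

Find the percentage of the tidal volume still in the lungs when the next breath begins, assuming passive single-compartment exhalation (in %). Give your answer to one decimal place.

40.6

Flow: 43 L/min ÷ 60 = 0.7167 L/s.
Vt = flow × Ti = 0.7167 L/s × 0.63 s × 1000 mL/L = 451.52 mL.
R = (PIP − Pplat)/V̇ = (30.1 − 21.2) / 0.7167 = 8.9/0.7167 = 12.418 cmH2O·s/L.
C = Vt/(Pplat − PEEP) = 451.52 / (21.2 − 12) = 451.52/9.2 = 49.078 mL/cmH2O.
τ = R × C = 12.418 × 0.04908 L/cmH2O = 0.6095 s.
Fraction remaining at end-expiration = e^(−Te/τ) = e^(−0.55/0.6095) = 0.4056 → 40.56%.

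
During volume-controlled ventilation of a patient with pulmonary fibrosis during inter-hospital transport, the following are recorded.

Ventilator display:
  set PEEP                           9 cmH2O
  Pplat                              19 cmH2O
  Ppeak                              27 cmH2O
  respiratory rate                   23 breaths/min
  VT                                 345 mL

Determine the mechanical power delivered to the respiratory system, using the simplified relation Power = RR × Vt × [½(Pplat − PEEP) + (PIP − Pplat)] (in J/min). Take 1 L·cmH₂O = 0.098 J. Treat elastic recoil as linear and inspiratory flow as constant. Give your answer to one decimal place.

Per-breath work = Vt × [½(Pplat−PEEP) + (PIP−Pplat)] = 0.345 × [0.5×10.0 + 8.0] = 0.345 × 13.0 = 4.485 L·cmH2O.
Power = 23 × 4.485 = 103.16 L·cmH2O/min.
× 0.098 J/(L·cmH2O) → 10.11 J/min.

10.1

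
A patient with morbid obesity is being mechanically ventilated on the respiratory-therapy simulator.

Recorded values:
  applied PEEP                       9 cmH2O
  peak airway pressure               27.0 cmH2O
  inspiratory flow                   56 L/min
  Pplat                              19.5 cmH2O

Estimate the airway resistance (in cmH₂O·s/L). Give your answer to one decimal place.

8.0

Flow: 56 L/min ÷ 60 = 0.9333 L/s.
Raw = (PIP − Pplat) / flow = (27.0 − 19.5) / 0.9333 = 7.5 / 0.9333 = 8.036 cmH2O·s/L.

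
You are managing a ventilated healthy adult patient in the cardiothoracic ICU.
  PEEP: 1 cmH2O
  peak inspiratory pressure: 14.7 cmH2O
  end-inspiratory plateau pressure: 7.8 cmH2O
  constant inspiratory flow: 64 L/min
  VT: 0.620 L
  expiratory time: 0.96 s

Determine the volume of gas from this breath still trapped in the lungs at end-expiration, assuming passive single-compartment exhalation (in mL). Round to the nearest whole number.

Flow: 64 L/min ÷ 60 = 1.0667 L/s.
R = (PIP − Pplat)/V̇ = (14.7 − 7.8) / 1.0667 = 6.9/1.0667 = 6.469 cmH2O·s/L.
C = Vt/(Pplat − PEEP) = 620.0 / (7.8 − 1) = 620.0/6.8 = 91.176 mL/cmH2O.
τ = R × C = 6.469 × 0.09118 L/cmH2O = 0.5898 s.
Fraction remaining = e^(−Te/τ) = e^(−0.96/0.5898) = 0.1964.
Trapped volume = 620.0 × 0.1964 = 121.77 mL.

122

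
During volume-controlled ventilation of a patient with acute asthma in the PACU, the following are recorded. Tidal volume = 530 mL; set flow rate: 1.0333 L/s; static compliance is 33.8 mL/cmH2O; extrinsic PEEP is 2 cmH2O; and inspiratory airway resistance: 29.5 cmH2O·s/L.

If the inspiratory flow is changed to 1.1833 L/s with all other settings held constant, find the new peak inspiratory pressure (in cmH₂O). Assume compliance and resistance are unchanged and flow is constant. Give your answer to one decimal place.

52.6

PIP = Vt/C + R·V̇ + PEEP (constant-flow equation of motion).
Only the resistive term changes: ΔPIP = R × ΔV̇ = 29.5 × (1.1833 − 1.0333) = 29.5 × 0.15 = 4.425 cmH2O.
Original PIP = 530/33.8 + 29.5×1.0333 + 2 = 48.163 cmH2O; new PIP = 48.163 + (4.425) = 52.588 cmH2O.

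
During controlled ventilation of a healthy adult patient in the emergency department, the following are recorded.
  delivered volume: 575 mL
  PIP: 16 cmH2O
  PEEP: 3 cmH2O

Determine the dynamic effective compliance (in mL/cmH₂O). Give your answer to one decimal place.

Dynamic compliance = Vt / (PIP − PEEP) = 575 / (16 − 3) = 575 / 13.0 = 44.231 mL/cmH2O.

44.2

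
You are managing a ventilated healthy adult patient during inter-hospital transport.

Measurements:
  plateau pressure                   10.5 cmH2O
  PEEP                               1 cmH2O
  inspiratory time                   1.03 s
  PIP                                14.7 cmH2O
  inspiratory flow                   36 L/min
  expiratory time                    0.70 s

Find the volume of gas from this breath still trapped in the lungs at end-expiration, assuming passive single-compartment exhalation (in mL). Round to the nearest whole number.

Flow: 36 L/min ÷ 60 = 0.6 L/s.
Vt = flow × Ti = 0.6 L/s × 1.03 s × 1000 mL/L = 618.0 mL.
R = (PIP − Pplat)/V̇ = (14.7 − 10.5) / 0.6 = 4.2/0.6 = 7.0 cmH2O·s/L.
C = Vt/(Pplat − PEEP) = 618.0 / (10.5 − 1) = 618.0/9.5 = 65.053 mL/cmH2O.
τ = R × C = 7.0 × 0.06505 L/cmH2O = 0.4554 s.
Fraction remaining = e^(−Te/τ) = e^(−0.70/0.4554) = 0.215.
Trapped volume = 618.0 × 0.215 = 132.87 mL.

133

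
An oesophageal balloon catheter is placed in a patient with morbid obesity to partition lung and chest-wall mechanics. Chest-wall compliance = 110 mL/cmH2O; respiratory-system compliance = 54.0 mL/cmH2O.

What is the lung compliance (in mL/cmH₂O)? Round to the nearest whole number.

106

1/CL = 1/Crs − 1/Ccw.
1/CL = 1/54.0 − 1/110 = 0.009428.
CL = 106.07 mL/cmH2O.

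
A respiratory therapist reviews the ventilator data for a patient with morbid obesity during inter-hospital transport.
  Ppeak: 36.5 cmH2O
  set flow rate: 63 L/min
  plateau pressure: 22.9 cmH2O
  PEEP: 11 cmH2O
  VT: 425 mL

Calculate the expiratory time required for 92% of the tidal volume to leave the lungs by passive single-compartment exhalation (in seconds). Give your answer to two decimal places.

Flow: 63 L/min ÷ 60 = 1.05 L/s.
R = (PIP − Pplat)/V̇ = (36.5 − 22.9) / 1.05 = 13.6/1.05 = 12.952 cmH2O·s/L.
C = Vt/(Pplat − PEEP) = 425.0 / (22.9 − 11) = 425.0/11.9 = 35.714 mL/cmH2O.
τ = R × C = 12.952 × 0.03571 L/cmH2O = 0.4625 s.
t = −τ·ln(1 − 0.92) = −0.4625·ln(0.08) = 1.168 s.

1.17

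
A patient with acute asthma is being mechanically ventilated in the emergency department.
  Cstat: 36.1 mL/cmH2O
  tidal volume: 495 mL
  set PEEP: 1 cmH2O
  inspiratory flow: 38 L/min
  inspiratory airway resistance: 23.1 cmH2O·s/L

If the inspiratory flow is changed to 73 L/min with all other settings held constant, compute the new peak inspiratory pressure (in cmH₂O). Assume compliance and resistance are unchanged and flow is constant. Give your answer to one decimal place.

42.8

Flow: 38 L/min ÷ 60 = 0.6333 L/s.
New flow: 73 L/min ÷ 60 = 1.2167 L/s.
PIP = Vt/C + R·V̇ + PEEP (constant-flow equation of motion).
Only the resistive term changes: ΔPIP = R × ΔV̇ = 23.1 × (1.2167 − 0.6333) = 23.1 × 0.5834 = 13.477 cmH2O.
Original PIP = 495/36.1 + 23.1×0.6333 + 1 = 29.341 cmH2O; new PIP = 29.341 + (13.477) = 42.818 cmH2O.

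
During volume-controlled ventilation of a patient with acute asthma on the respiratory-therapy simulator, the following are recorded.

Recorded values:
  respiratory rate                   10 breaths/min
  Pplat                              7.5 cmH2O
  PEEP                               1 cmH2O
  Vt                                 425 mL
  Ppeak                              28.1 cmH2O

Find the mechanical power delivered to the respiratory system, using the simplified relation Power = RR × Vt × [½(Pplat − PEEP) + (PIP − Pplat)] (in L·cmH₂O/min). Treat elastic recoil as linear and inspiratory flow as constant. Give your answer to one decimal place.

Per-breath work = Vt × [½(Pplat−PEEP) + (PIP−Pplat)] = 0.425 × [0.5×6.5 + 20.6] = 0.425 × 23.85 = 10.136 L·cmH2O.
Power = 10 × 10.136 = 101.36 L·cmH2O/min.

101.4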